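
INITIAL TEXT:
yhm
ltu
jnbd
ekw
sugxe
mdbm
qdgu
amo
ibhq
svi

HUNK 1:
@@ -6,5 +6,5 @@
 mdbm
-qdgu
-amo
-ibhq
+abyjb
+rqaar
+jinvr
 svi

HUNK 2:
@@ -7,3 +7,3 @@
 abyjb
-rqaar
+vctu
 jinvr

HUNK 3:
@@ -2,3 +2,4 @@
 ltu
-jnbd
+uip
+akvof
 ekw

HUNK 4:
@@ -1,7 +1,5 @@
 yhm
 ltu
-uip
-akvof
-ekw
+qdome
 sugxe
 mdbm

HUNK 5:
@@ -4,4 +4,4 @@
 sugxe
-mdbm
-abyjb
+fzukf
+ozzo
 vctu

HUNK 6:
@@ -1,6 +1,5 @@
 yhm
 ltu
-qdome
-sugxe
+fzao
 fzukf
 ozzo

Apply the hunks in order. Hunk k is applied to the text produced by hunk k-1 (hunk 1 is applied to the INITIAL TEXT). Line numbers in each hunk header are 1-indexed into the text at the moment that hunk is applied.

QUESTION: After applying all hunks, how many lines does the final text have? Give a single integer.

Answer: 8

Derivation:
Hunk 1: at line 6 remove [qdgu,amo,ibhq] add [abyjb,rqaar,jinvr] -> 10 lines: yhm ltu jnbd ekw sugxe mdbm abyjb rqaar jinvr svi
Hunk 2: at line 7 remove [rqaar] add [vctu] -> 10 lines: yhm ltu jnbd ekw sugxe mdbm abyjb vctu jinvr svi
Hunk 3: at line 2 remove [jnbd] add [uip,akvof] -> 11 lines: yhm ltu uip akvof ekw sugxe mdbm abyjb vctu jinvr svi
Hunk 4: at line 1 remove [uip,akvof,ekw] add [qdome] -> 9 lines: yhm ltu qdome sugxe mdbm abyjb vctu jinvr svi
Hunk 5: at line 4 remove [mdbm,abyjb] add [fzukf,ozzo] -> 9 lines: yhm ltu qdome sugxe fzukf ozzo vctu jinvr svi
Hunk 6: at line 1 remove [qdome,sugxe] add [fzao] -> 8 lines: yhm ltu fzao fzukf ozzo vctu jinvr svi
Final line count: 8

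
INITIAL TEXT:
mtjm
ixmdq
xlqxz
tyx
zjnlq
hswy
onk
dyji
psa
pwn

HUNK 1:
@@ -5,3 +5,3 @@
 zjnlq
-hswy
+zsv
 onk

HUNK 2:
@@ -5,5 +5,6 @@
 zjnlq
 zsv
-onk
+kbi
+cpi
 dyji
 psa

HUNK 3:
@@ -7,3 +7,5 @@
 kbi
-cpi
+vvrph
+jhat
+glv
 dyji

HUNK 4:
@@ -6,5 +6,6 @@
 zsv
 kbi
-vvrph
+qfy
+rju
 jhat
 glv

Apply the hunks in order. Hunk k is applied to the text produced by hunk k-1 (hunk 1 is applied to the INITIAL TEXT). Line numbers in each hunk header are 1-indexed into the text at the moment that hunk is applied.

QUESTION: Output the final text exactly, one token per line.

Hunk 1: at line 5 remove [hswy] add [zsv] -> 10 lines: mtjm ixmdq xlqxz tyx zjnlq zsv onk dyji psa pwn
Hunk 2: at line 5 remove [onk] add [kbi,cpi] -> 11 lines: mtjm ixmdq xlqxz tyx zjnlq zsv kbi cpi dyji psa pwn
Hunk 3: at line 7 remove [cpi] add [vvrph,jhat,glv] -> 13 lines: mtjm ixmdq xlqxz tyx zjnlq zsv kbi vvrph jhat glv dyji psa pwn
Hunk 4: at line 6 remove [vvrph] add [qfy,rju] -> 14 lines: mtjm ixmdq xlqxz tyx zjnlq zsv kbi qfy rju jhat glv dyji psa pwn

Answer: mtjm
ixmdq
xlqxz
tyx
zjnlq
zsv
kbi
qfy
rju
jhat
glv
dyji
psa
pwn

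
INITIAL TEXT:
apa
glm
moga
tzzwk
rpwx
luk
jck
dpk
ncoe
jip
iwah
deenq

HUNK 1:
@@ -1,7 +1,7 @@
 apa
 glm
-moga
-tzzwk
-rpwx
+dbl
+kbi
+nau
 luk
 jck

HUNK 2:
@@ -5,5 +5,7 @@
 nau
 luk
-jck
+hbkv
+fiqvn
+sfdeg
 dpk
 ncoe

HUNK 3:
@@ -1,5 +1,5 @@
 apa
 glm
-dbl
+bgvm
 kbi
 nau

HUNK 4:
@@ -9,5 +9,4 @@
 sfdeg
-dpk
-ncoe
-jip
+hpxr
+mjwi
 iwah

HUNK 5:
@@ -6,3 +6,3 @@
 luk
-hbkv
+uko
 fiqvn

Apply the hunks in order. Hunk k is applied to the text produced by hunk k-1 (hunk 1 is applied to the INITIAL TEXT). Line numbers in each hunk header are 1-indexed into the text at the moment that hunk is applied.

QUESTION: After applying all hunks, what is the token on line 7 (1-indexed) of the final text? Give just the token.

Answer: uko

Derivation:
Hunk 1: at line 1 remove [moga,tzzwk,rpwx] add [dbl,kbi,nau] -> 12 lines: apa glm dbl kbi nau luk jck dpk ncoe jip iwah deenq
Hunk 2: at line 5 remove [jck] add [hbkv,fiqvn,sfdeg] -> 14 lines: apa glm dbl kbi nau luk hbkv fiqvn sfdeg dpk ncoe jip iwah deenq
Hunk 3: at line 1 remove [dbl] add [bgvm] -> 14 lines: apa glm bgvm kbi nau luk hbkv fiqvn sfdeg dpk ncoe jip iwah deenq
Hunk 4: at line 9 remove [dpk,ncoe,jip] add [hpxr,mjwi] -> 13 lines: apa glm bgvm kbi nau luk hbkv fiqvn sfdeg hpxr mjwi iwah deenq
Hunk 5: at line 6 remove [hbkv] add [uko] -> 13 lines: apa glm bgvm kbi nau luk uko fiqvn sfdeg hpxr mjwi iwah deenq
Final line 7: uko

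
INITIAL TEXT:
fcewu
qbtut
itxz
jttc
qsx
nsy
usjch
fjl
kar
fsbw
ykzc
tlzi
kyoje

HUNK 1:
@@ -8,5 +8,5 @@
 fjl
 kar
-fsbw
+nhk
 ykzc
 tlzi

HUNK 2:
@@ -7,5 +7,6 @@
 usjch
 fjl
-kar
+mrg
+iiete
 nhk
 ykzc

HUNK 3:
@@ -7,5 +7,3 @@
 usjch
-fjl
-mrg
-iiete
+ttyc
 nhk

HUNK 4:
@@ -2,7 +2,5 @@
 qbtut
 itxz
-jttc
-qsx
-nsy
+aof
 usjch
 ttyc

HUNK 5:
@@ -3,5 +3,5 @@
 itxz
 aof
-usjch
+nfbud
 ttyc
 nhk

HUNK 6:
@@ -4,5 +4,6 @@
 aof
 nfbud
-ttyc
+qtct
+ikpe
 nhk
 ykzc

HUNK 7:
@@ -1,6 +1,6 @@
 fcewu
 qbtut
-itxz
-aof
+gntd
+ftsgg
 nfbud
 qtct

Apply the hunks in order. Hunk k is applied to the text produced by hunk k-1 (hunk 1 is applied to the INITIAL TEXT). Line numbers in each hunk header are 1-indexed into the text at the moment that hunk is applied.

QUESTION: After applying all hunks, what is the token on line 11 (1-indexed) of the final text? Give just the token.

Hunk 1: at line 8 remove [fsbw] add [nhk] -> 13 lines: fcewu qbtut itxz jttc qsx nsy usjch fjl kar nhk ykzc tlzi kyoje
Hunk 2: at line 7 remove [kar] add [mrg,iiete] -> 14 lines: fcewu qbtut itxz jttc qsx nsy usjch fjl mrg iiete nhk ykzc tlzi kyoje
Hunk 3: at line 7 remove [fjl,mrg,iiete] add [ttyc] -> 12 lines: fcewu qbtut itxz jttc qsx nsy usjch ttyc nhk ykzc tlzi kyoje
Hunk 4: at line 2 remove [jttc,qsx,nsy] add [aof] -> 10 lines: fcewu qbtut itxz aof usjch ttyc nhk ykzc tlzi kyoje
Hunk 5: at line 3 remove [usjch] add [nfbud] -> 10 lines: fcewu qbtut itxz aof nfbud ttyc nhk ykzc tlzi kyoje
Hunk 6: at line 4 remove [ttyc] add [qtct,ikpe] -> 11 lines: fcewu qbtut itxz aof nfbud qtct ikpe nhk ykzc tlzi kyoje
Hunk 7: at line 1 remove [itxz,aof] add [gntd,ftsgg] -> 11 lines: fcewu qbtut gntd ftsgg nfbud qtct ikpe nhk ykzc tlzi kyoje
Final line 11: kyoje

Answer: kyoje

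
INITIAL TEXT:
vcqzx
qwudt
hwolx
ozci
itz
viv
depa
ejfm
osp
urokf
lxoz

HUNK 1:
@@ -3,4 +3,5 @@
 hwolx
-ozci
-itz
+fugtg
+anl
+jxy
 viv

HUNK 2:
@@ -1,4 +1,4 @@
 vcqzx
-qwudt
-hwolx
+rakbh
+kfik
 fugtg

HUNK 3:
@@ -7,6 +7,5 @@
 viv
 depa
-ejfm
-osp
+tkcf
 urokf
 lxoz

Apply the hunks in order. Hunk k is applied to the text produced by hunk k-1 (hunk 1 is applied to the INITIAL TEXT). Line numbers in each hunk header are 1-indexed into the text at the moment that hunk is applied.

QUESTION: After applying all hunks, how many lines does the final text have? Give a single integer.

Hunk 1: at line 3 remove [ozci,itz] add [fugtg,anl,jxy] -> 12 lines: vcqzx qwudt hwolx fugtg anl jxy viv depa ejfm osp urokf lxoz
Hunk 2: at line 1 remove [qwudt,hwolx] add [rakbh,kfik] -> 12 lines: vcqzx rakbh kfik fugtg anl jxy viv depa ejfm osp urokf lxoz
Hunk 3: at line 7 remove [ejfm,osp] add [tkcf] -> 11 lines: vcqzx rakbh kfik fugtg anl jxy viv depa tkcf urokf lxoz
Final line count: 11

Answer: 11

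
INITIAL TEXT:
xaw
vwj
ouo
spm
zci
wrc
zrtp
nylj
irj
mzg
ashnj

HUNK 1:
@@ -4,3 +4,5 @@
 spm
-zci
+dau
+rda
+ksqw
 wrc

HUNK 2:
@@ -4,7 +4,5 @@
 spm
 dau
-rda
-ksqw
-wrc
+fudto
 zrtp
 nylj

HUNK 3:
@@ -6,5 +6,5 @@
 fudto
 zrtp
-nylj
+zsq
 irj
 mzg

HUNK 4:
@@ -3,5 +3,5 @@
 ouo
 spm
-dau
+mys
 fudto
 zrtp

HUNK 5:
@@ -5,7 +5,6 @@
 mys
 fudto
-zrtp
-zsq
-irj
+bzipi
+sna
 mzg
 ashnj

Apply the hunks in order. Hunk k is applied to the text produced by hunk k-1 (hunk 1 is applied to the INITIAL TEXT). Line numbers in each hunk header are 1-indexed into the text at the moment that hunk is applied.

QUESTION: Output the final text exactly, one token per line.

Hunk 1: at line 4 remove [zci] add [dau,rda,ksqw] -> 13 lines: xaw vwj ouo spm dau rda ksqw wrc zrtp nylj irj mzg ashnj
Hunk 2: at line 4 remove [rda,ksqw,wrc] add [fudto] -> 11 lines: xaw vwj ouo spm dau fudto zrtp nylj irj mzg ashnj
Hunk 3: at line 6 remove [nylj] add [zsq] -> 11 lines: xaw vwj ouo spm dau fudto zrtp zsq irj mzg ashnj
Hunk 4: at line 3 remove [dau] add [mys] -> 11 lines: xaw vwj ouo spm mys fudto zrtp zsq irj mzg ashnj
Hunk 5: at line 5 remove [zrtp,zsq,irj] add [bzipi,sna] -> 10 lines: xaw vwj ouo spm mys fudto bzipi sna mzg ashnj

Answer: xaw
vwj
ouo
spm
mys
fudto
bzipi
sna
mzg
ashnj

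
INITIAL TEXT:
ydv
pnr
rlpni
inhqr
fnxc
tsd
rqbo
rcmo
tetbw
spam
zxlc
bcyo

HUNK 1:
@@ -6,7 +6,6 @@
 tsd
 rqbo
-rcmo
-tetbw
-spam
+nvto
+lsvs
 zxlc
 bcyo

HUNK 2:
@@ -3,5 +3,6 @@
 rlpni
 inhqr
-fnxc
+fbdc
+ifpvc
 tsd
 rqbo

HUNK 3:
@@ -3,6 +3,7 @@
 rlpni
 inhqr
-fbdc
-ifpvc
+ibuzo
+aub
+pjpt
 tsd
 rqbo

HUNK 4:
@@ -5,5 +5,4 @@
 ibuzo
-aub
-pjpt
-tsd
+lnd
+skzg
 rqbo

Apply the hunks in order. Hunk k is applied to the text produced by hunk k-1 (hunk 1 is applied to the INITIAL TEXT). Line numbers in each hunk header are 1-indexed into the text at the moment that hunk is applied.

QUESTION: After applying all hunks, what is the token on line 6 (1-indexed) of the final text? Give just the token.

Answer: lnd

Derivation:
Hunk 1: at line 6 remove [rcmo,tetbw,spam] add [nvto,lsvs] -> 11 lines: ydv pnr rlpni inhqr fnxc tsd rqbo nvto lsvs zxlc bcyo
Hunk 2: at line 3 remove [fnxc] add [fbdc,ifpvc] -> 12 lines: ydv pnr rlpni inhqr fbdc ifpvc tsd rqbo nvto lsvs zxlc bcyo
Hunk 3: at line 3 remove [fbdc,ifpvc] add [ibuzo,aub,pjpt] -> 13 lines: ydv pnr rlpni inhqr ibuzo aub pjpt tsd rqbo nvto lsvs zxlc bcyo
Hunk 4: at line 5 remove [aub,pjpt,tsd] add [lnd,skzg] -> 12 lines: ydv pnr rlpni inhqr ibuzo lnd skzg rqbo nvto lsvs zxlc bcyo
Final line 6: lnd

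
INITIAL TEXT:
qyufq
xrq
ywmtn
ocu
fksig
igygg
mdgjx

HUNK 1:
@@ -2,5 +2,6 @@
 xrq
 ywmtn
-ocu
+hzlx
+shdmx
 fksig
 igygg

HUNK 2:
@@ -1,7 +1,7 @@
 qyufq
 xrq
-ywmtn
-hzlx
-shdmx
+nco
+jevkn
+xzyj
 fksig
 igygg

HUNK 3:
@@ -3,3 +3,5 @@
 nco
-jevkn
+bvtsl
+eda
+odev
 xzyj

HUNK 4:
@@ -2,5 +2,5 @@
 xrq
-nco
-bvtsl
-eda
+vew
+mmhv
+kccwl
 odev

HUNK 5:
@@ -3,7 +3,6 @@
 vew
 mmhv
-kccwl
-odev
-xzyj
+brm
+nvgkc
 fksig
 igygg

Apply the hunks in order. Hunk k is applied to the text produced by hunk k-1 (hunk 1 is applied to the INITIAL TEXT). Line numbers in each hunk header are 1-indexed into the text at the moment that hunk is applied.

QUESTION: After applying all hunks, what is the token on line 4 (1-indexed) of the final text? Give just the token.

Answer: mmhv

Derivation:
Hunk 1: at line 2 remove [ocu] add [hzlx,shdmx] -> 8 lines: qyufq xrq ywmtn hzlx shdmx fksig igygg mdgjx
Hunk 2: at line 1 remove [ywmtn,hzlx,shdmx] add [nco,jevkn,xzyj] -> 8 lines: qyufq xrq nco jevkn xzyj fksig igygg mdgjx
Hunk 3: at line 3 remove [jevkn] add [bvtsl,eda,odev] -> 10 lines: qyufq xrq nco bvtsl eda odev xzyj fksig igygg mdgjx
Hunk 4: at line 2 remove [nco,bvtsl,eda] add [vew,mmhv,kccwl] -> 10 lines: qyufq xrq vew mmhv kccwl odev xzyj fksig igygg mdgjx
Hunk 5: at line 3 remove [kccwl,odev,xzyj] add [brm,nvgkc] -> 9 lines: qyufq xrq vew mmhv brm nvgkc fksig igygg mdgjx
Final line 4: mmhv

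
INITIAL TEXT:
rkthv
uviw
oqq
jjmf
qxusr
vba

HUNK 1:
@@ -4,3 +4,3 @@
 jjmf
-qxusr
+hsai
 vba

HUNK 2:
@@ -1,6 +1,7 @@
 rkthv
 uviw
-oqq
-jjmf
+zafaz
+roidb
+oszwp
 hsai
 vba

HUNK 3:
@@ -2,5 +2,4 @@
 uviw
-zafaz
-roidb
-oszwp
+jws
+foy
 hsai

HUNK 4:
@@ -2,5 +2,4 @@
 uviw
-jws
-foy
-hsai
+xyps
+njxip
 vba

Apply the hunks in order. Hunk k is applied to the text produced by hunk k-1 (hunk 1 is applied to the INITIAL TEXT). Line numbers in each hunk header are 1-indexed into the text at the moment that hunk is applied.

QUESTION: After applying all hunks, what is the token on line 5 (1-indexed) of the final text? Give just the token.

Answer: vba

Derivation:
Hunk 1: at line 4 remove [qxusr] add [hsai] -> 6 lines: rkthv uviw oqq jjmf hsai vba
Hunk 2: at line 1 remove [oqq,jjmf] add [zafaz,roidb,oszwp] -> 7 lines: rkthv uviw zafaz roidb oszwp hsai vba
Hunk 3: at line 2 remove [zafaz,roidb,oszwp] add [jws,foy] -> 6 lines: rkthv uviw jws foy hsai vba
Hunk 4: at line 2 remove [jws,foy,hsai] add [xyps,njxip] -> 5 lines: rkthv uviw xyps njxip vba
Final line 5: vba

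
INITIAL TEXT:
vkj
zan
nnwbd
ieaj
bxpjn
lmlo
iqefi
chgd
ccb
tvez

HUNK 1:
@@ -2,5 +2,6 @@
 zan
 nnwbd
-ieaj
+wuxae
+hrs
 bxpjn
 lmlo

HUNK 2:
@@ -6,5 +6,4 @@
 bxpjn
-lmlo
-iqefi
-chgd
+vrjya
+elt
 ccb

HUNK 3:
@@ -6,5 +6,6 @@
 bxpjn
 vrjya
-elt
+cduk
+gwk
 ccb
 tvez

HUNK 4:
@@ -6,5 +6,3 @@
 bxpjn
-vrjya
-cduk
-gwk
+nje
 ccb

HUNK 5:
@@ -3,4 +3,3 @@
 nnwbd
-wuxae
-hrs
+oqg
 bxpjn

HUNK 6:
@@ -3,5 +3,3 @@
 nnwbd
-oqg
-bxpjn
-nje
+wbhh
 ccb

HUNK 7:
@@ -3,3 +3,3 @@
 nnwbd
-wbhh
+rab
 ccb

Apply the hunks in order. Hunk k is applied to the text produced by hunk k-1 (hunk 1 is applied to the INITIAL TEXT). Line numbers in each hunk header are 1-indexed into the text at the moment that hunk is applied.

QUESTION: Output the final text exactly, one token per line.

Answer: vkj
zan
nnwbd
rab
ccb
tvez

Derivation:
Hunk 1: at line 2 remove [ieaj] add [wuxae,hrs] -> 11 lines: vkj zan nnwbd wuxae hrs bxpjn lmlo iqefi chgd ccb tvez
Hunk 2: at line 6 remove [lmlo,iqefi,chgd] add [vrjya,elt] -> 10 lines: vkj zan nnwbd wuxae hrs bxpjn vrjya elt ccb tvez
Hunk 3: at line 6 remove [elt] add [cduk,gwk] -> 11 lines: vkj zan nnwbd wuxae hrs bxpjn vrjya cduk gwk ccb tvez
Hunk 4: at line 6 remove [vrjya,cduk,gwk] add [nje] -> 9 lines: vkj zan nnwbd wuxae hrs bxpjn nje ccb tvez
Hunk 5: at line 3 remove [wuxae,hrs] add [oqg] -> 8 lines: vkj zan nnwbd oqg bxpjn nje ccb tvez
Hunk 6: at line 3 remove [oqg,bxpjn,nje] add [wbhh] -> 6 lines: vkj zan nnwbd wbhh ccb tvez
Hunk 7: at line 3 remove [wbhh] add [rab] -> 6 lines: vkj zan nnwbd rab ccb tvez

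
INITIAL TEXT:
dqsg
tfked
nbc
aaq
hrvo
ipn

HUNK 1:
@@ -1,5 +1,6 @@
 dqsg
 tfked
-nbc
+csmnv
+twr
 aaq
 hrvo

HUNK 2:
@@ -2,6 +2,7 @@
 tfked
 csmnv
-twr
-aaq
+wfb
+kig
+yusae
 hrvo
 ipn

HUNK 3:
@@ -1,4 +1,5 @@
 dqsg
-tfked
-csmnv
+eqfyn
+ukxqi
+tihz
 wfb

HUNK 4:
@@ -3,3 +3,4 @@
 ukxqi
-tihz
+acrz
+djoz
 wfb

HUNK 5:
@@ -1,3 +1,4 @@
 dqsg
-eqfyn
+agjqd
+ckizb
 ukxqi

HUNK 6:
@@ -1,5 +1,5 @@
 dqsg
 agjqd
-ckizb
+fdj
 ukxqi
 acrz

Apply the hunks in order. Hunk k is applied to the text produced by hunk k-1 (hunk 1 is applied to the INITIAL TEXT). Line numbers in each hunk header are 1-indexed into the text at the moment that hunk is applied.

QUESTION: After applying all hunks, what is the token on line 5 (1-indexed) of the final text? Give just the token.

Answer: acrz

Derivation:
Hunk 1: at line 1 remove [nbc] add [csmnv,twr] -> 7 lines: dqsg tfked csmnv twr aaq hrvo ipn
Hunk 2: at line 2 remove [twr,aaq] add [wfb,kig,yusae] -> 8 lines: dqsg tfked csmnv wfb kig yusae hrvo ipn
Hunk 3: at line 1 remove [tfked,csmnv] add [eqfyn,ukxqi,tihz] -> 9 lines: dqsg eqfyn ukxqi tihz wfb kig yusae hrvo ipn
Hunk 4: at line 3 remove [tihz] add [acrz,djoz] -> 10 lines: dqsg eqfyn ukxqi acrz djoz wfb kig yusae hrvo ipn
Hunk 5: at line 1 remove [eqfyn] add [agjqd,ckizb] -> 11 lines: dqsg agjqd ckizb ukxqi acrz djoz wfb kig yusae hrvo ipn
Hunk 6: at line 1 remove [ckizb] add [fdj] -> 11 lines: dqsg agjqd fdj ukxqi acrz djoz wfb kig yusae hrvo ipn
Final line 5: acrz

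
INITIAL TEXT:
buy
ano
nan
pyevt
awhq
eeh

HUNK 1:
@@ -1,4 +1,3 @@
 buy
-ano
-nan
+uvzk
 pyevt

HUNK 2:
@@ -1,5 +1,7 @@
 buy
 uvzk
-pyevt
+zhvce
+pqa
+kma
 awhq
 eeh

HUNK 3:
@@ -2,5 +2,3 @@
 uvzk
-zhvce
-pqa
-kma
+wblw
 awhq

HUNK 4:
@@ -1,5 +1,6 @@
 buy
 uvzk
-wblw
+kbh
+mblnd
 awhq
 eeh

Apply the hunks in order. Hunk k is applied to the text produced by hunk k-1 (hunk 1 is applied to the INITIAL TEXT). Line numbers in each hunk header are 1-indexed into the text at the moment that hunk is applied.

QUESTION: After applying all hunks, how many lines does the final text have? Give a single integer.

Hunk 1: at line 1 remove [ano,nan] add [uvzk] -> 5 lines: buy uvzk pyevt awhq eeh
Hunk 2: at line 1 remove [pyevt] add [zhvce,pqa,kma] -> 7 lines: buy uvzk zhvce pqa kma awhq eeh
Hunk 3: at line 2 remove [zhvce,pqa,kma] add [wblw] -> 5 lines: buy uvzk wblw awhq eeh
Hunk 4: at line 1 remove [wblw] add [kbh,mblnd] -> 6 lines: buy uvzk kbh mblnd awhq eeh
Final line count: 6

Answer: 6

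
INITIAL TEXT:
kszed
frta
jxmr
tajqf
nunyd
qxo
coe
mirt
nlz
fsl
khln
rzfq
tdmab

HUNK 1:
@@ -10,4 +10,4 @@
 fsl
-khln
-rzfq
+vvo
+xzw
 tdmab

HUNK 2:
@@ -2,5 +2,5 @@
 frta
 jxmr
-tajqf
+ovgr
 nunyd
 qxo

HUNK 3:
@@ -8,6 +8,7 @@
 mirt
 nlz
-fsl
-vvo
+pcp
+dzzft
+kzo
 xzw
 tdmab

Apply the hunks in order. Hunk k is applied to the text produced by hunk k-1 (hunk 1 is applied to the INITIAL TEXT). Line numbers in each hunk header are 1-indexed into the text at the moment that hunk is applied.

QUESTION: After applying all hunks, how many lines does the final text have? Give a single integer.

Hunk 1: at line 10 remove [khln,rzfq] add [vvo,xzw] -> 13 lines: kszed frta jxmr tajqf nunyd qxo coe mirt nlz fsl vvo xzw tdmab
Hunk 2: at line 2 remove [tajqf] add [ovgr] -> 13 lines: kszed frta jxmr ovgr nunyd qxo coe mirt nlz fsl vvo xzw tdmab
Hunk 3: at line 8 remove [fsl,vvo] add [pcp,dzzft,kzo] -> 14 lines: kszed frta jxmr ovgr nunyd qxo coe mirt nlz pcp dzzft kzo xzw tdmab
Final line count: 14

Answer: 14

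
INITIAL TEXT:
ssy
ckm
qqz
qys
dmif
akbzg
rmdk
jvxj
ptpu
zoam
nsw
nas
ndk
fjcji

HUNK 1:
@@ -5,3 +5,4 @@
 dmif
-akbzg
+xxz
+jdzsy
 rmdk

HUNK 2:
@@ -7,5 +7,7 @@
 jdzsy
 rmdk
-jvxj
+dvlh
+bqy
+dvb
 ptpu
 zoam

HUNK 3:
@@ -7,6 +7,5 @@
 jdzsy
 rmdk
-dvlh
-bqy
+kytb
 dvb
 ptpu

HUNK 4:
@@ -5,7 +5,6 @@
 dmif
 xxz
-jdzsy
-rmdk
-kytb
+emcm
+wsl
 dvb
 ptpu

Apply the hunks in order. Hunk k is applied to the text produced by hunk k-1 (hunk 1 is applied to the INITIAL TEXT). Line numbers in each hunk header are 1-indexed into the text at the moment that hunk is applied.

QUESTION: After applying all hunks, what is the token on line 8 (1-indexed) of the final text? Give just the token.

Answer: wsl

Derivation:
Hunk 1: at line 5 remove [akbzg] add [xxz,jdzsy] -> 15 lines: ssy ckm qqz qys dmif xxz jdzsy rmdk jvxj ptpu zoam nsw nas ndk fjcji
Hunk 2: at line 7 remove [jvxj] add [dvlh,bqy,dvb] -> 17 lines: ssy ckm qqz qys dmif xxz jdzsy rmdk dvlh bqy dvb ptpu zoam nsw nas ndk fjcji
Hunk 3: at line 7 remove [dvlh,bqy] add [kytb] -> 16 lines: ssy ckm qqz qys dmif xxz jdzsy rmdk kytb dvb ptpu zoam nsw nas ndk fjcji
Hunk 4: at line 5 remove [jdzsy,rmdk,kytb] add [emcm,wsl] -> 15 lines: ssy ckm qqz qys dmif xxz emcm wsl dvb ptpu zoam nsw nas ndk fjcji
Final line 8: wsl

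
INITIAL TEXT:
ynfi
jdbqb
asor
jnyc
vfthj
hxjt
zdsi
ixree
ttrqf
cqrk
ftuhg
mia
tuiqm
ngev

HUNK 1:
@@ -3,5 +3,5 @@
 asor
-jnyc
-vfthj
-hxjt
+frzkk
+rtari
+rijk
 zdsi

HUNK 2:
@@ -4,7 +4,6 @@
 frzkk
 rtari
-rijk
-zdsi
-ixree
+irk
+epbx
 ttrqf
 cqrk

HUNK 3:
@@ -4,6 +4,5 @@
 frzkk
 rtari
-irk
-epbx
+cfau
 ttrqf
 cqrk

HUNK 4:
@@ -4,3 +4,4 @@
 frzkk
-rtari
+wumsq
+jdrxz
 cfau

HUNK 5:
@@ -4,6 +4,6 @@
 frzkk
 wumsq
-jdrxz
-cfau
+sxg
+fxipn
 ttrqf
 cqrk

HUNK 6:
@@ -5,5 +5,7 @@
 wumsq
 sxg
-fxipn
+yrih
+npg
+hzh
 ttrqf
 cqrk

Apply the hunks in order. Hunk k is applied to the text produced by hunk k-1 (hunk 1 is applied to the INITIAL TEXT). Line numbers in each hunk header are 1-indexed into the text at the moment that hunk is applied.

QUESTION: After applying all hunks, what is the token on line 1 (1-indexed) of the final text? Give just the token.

Answer: ynfi

Derivation:
Hunk 1: at line 3 remove [jnyc,vfthj,hxjt] add [frzkk,rtari,rijk] -> 14 lines: ynfi jdbqb asor frzkk rtari rijk zdsi ixree ttrqf cqrk ftuhg mia tuiqm ngev
Hunk 2: at line 4 remove [rijk,zdsi,ixree] add [irk,epbx] -> 13 lines: ynfi jdbqb asor frzkk rtari irk epbx ttrqf cqrk ftuhg mia tuiqm ngev
Hunk 3: at line 4 remove [irk,epbx] add [cfau] -> 12 lines: ynfi jdbqb asor frzkk rtari cfau ttrqf cqrk ftuhg mia tuiqm ngev
Hunk 4: at line 4 remove [rtari] add [wumsq,jdrxz] -> 13 lines: ynfi jdbqb asor frzkk wumsq jdrxz cfau ttrqf cqrk ftuhg mia tuiqm ngev
Hunk 5: at line 4 remove [jdrxz,cfau] add [sxg,fxipn] -> 13 lines: ynfi jdbqb asor frzkk wumsq sxg fxipn ttrqf cqrk ftuhg mia tuiqm ngev
Hunk 6: at line 5 remove [fxipn] add [yrih,npg,hzh] -> 15 lines: ynfi jdbqb asor frzkk wumsq sxg yrih npg hzh ttrqf cqrk ftuhg mia tuiqm ngev
Final line 1: ynfi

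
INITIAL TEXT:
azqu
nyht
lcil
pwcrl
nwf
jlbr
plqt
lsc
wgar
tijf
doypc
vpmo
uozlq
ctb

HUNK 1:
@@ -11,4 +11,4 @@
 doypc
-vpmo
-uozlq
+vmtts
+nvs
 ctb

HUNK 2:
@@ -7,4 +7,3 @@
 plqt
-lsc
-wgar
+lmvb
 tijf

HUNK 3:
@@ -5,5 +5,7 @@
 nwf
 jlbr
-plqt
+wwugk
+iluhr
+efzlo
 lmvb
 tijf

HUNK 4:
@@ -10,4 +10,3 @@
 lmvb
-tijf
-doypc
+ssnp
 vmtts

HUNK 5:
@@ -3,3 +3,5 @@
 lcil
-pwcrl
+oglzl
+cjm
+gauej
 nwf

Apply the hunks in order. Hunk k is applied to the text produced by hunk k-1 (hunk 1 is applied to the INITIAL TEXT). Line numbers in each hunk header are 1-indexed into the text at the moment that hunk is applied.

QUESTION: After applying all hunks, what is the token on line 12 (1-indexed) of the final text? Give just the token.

Answer: lmvb

Derivation:
Hunk 1: at line 11 remove [vpmo,uozlq] add [vmtts,nvs] -> 14 lines: azqu nyht lcil pwcrl nwf jlbr plqt lsc wgar tijf doypc vmtts nvs ctb
Hunk 2: at line 7 remove [lsc,wgar] add [lmvb] -> 13 lines: azqu nyht lcil pwcrl nwf jlbr plqt lmvb tijf doypc vmtts nvs ctb
Hunk 3: at line 5 remove [plqt] add [wwugk,iluhr,efzlo] -> 15 lines: azqu nyht lcil pwcrl nwf jlbr wwugk iluhr efzlo lmvb tijf doypc vmtts nvs ctb
Hunk 4: at line 10 remove [tijf,doypc] add [ssnp] -> 14 lines: azqu nyht lcil pwcrl nwf jlbr wwugk iluhr efzlo lmvb ssnp vmtts nvs ctb
Hunk 5: at line 3 remove [pwcrl] add [oglzl,cjm,gauej] -> 16 lines: azqu nyht lcil oglzl cjm gauej nwf jlbr wwugk iluhr efzlo lmvb ssnp vmtts nvs ctb
Final line 12: lmvb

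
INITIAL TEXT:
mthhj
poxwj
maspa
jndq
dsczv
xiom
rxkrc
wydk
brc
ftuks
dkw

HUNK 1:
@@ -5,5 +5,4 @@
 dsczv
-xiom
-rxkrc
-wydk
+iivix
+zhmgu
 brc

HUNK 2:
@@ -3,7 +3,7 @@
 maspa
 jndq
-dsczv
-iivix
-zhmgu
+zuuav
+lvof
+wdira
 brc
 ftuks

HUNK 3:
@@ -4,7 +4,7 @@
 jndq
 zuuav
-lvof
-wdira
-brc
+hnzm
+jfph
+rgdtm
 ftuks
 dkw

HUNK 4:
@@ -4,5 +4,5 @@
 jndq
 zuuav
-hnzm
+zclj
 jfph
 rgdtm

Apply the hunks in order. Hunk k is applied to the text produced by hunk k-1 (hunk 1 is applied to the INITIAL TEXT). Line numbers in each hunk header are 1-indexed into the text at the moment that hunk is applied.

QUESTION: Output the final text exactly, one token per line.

Answer: mthhj
poxwj
maspa
jndq
zuuav
zclj
jfph
rgdtm
ftuks
dkw

Derivation:
Hunk 1: at line 5 remove [xiom,rxkrc,wydk] add [iivix,zhmgu] -> 10 lines: mthhj poxwj maspa jndq dsczv iivix zhmgu brc ftuks dkw
Hunk 2: at line 3 remove [dsczv,iivix,zhmgu] add [zuuav,lvof,wdira] -> 10 lines: mthhj poxwj maspa jndq zuuav lvof wdira brc ftuks dkw
Hunk 3: at line 4 remove [lvof,wdira,brc] add [hnzm,jfph,rgdtm] -> 10 lines: mthhj poxwj maspa jndq zuuav hnzm jfph rgdtm ftuks dkw
Hunk 4: at line 4 remove [hnzm] add [zclj] -> 10 lines: mthhj poxwj maspa jndq zuuav zclj jfph rgdtm ftuks dkw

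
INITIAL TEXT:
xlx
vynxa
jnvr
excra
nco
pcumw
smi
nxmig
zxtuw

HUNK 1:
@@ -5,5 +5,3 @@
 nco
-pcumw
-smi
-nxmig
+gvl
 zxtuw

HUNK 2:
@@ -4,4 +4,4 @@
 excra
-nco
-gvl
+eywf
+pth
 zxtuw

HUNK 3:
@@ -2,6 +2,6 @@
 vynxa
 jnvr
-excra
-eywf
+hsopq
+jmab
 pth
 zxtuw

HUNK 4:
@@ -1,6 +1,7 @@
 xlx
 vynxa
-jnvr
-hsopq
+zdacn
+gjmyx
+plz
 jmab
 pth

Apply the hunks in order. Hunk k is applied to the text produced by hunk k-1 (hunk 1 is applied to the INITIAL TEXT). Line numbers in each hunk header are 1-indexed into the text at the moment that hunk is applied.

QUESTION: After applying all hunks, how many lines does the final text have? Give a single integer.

Answer: 8

Derivation:
Hunk 1: at line 5 remove [pcumw,smi,nxmig] add [gvl] -> 7 lines: xlx vynxa jnvr excra nco gvl zxtuw
Hunk 2: at line 4 remove [nco,gvl] add [eywf,pth] -> 7 lines: xlx vynxa jnvr excra eywf pth zxtuw
Hunk 3: at line 2 remove [excra,eywf] add [hsopq,jmab] -> 7 lines: xlx vynxa jnvr hsopq jmab pth zxtuw
Hunk 4: at line 1 remove [jnvr,hsopq] add [zdacn,gjmyx,plz] -> 8 lines: xlx vynxa zdacn gjmyx plz jmab pth zxtuw
Final line count: 8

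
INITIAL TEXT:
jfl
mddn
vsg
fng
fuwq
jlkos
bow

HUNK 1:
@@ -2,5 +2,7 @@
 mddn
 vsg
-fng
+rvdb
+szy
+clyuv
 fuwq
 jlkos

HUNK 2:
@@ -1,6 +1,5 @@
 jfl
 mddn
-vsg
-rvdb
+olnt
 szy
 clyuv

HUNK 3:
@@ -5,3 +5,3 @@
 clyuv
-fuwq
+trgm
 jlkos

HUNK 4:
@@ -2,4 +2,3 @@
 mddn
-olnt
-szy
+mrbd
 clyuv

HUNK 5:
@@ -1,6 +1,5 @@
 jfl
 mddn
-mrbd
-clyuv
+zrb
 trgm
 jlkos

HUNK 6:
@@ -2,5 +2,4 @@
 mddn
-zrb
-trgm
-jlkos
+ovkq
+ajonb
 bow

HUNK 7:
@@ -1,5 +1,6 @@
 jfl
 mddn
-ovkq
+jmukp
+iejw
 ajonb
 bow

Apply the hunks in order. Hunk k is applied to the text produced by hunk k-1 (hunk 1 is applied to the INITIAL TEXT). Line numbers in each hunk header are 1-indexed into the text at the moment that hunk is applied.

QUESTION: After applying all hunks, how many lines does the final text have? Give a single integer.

Answer: 6

Derivation:
Hunk 1: at line 2 remove [fng] add [rvdb,szy,clyuv] -> 9 lines: jfl mddn vsg rvdb szy clyuv fuwq jlkos bow
Hunk 2: at line 1 remove [vsg,rvdb] add [olnt] -> 8 lines: jfl mddn olnt szy clyuv fuwq jlkos bow
Hunk 3: at line 5 remove [fuwq] add [trgm] -> 8 lines: jfl mddn olnt szy clyuv trgm jlkos bow
Hunk 4: at line 2 remove [olnt,szy] add [mrbd] -> 7 lines: jfl mddn mrbd clyuv trgm jlkos bow
Hunk 5: at line 1 remove [mrbd,clyuv] add [zrb] -> 6 lines: jfl mddn zrb trgm jlkos bow
Hunk 6: at line 2 remove [zrb,trgm,jlkos] add [ovkq,ajonb] -> 5 lines: jfl mddn ovkq ajonb bow
Hunk 7: at line 1 remove [ovkq] add [jmukp,iejw] -> 6 lines: jfl mddn jmukp iejw ajonb bow
Final line count: 6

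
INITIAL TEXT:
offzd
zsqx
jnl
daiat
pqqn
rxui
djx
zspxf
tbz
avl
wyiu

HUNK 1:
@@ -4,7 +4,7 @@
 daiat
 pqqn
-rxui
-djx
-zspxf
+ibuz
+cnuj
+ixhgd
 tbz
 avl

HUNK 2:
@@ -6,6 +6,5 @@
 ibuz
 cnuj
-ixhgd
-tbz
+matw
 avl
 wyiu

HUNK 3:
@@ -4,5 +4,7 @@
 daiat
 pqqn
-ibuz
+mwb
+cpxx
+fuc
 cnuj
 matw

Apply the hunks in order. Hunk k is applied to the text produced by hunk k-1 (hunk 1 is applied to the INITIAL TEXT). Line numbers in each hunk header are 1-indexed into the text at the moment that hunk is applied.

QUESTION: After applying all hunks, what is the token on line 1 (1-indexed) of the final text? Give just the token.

Hunk 1: at line 4 remove [rxui,djx,zspxf] add [ibuz,cnuj,ixhgd] -> 11 lines: offzd zsqx jnl daiat pqqn ibuz cnuj ixhgd tbz avl wyiu
Hunk 2: at line 6 remove [ixhgd,tbz] add [matw] -> 10 lines: offzd zsqx jnl daiat pqqn ibuz cnuj matw avl wyiu
Hunk 3: at line 4 remove [ibuz] add [mwb,cpxx,fuc] -> 12 lines: offzd zsqx jnl daiat pqqn mwb cpxx fuc cnuj matw avl wyiu
Final line 1: offzd

Answer: offzd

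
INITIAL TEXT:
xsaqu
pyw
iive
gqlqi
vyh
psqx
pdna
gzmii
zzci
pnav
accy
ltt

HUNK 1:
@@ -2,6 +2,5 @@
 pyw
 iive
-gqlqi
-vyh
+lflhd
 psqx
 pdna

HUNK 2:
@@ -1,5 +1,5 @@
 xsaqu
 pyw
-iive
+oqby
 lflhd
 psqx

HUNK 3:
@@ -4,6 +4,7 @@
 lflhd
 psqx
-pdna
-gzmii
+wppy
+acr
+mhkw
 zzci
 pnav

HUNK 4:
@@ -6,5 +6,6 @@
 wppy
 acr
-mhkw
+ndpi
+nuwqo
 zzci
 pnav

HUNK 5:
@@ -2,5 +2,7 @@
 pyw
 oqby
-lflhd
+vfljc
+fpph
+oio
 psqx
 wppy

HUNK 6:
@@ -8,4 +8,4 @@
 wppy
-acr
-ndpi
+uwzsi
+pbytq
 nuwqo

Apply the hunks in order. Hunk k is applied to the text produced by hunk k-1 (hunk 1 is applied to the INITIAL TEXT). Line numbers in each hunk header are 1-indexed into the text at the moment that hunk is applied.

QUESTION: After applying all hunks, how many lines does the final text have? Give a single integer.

Hunk 1: at line 2 remove [gqlqi,vyh] add [lflhd] -> 11 lines: xsaqu pyw iive lflhd psqx pdna gzmii zzci pnav accy ltt
Hunk 2: at line 1 remove [iive] add [oqby] -> 11 lines: xsaqu pyw oqby lflhd psqx pdna gzmii zzci pnav accy ltt
Hunk 3: at line 4 remove [pdna,gzmii] add [wppy,acr,mhkw] -> 12 lines: xsaqu pyw oqby lflhd psqx wppy acr mhkw zzci pnav accy ltt
Hunk 4: at line 6 remove [mhkw] add [ndpi,nuwqo] -> 13 lines: xsaqu pyw oqby lflhd psqx wppy acr ndpi nuwqo zzci pnav accy ltt
Hunk 5: at line 2 remove [lflhd] add [vfljc,fpph,oio] -> 15 lines: xsaqu pyw oqby vfljc fpph oio psqx wppy acr ndpi nuwqo zzci pnav accy ltt
Hunk 6: at line 8 remove [acr,ndpi] add [uwzsi,pbytq] -> 15 lines: xsaqu pyw oqby vfljc fpph oio psqx wppy uwzsi pbytq nuwqo zzci pnav accy ltt
Final line count: 15

Answer: 15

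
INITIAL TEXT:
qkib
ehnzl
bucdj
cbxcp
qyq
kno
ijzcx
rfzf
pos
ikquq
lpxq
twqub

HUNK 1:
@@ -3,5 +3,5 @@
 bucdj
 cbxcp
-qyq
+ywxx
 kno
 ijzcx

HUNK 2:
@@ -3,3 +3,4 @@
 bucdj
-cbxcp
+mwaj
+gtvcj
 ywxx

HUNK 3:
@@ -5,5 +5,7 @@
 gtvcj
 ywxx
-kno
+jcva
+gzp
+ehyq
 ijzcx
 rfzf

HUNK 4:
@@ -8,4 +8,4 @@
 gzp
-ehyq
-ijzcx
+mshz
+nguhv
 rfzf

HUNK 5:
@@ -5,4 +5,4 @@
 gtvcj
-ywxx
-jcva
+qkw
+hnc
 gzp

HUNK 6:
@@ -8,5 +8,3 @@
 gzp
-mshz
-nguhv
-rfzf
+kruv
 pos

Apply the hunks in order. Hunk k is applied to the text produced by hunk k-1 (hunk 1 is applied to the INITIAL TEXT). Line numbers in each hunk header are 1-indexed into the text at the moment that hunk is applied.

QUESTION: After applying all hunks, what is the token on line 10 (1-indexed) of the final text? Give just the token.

Answer: pos

Derivation:
Hunk 1: at line 3 remove [qyq] add [ywxx] -> 12 lines: qkib ehnzl bucdj cbxcp ywxx kno ijzcx rfzf pos ikquq lpxq twqub
Hunk 2: at line 3 remove [cbxcp] add [mwaj,gtvcj] -> 13 lines: qkib ehnzl bucdj mwaj gtvcj ywxx kno ijzcx rfzf pos ikquq lpxq twqub
Hunk 3: at line 5 remove [kno] add [jcva,gzp,ehyq] -> 15 lines: qkib ehnzl bucdj mwaj gtvcj ywxx jcva gzp ehyq ijzcx rfzf pos ikquq lpxq twqub
Hunk 4: at line 8 remove [ehyq,ijzcx] add [mshz,nguhv] -> 15 lines: qkib ehnzl bucdj mwaj gtvcj ywxx jcva gzp mshz nguhv rfzf pos ikquq lpxq twqub
Hunk 5: at line 5 remove [ywxx,jcva] add [qkw,hnc] -> 15 lines: qkib ehnzl bucdj mwaj gtvcj qkw hnc gzp mshz nguhv rfzf pos ikquq lpxq twqub
Hunk 6: at line 8 remove [mshz,nguhv,rfzf] add [kruv] -> 13 lines: qkib ehnzl bucdj mwaj gtvcj qkw hnc gzp kruv pos ikquq lpxq twqub
Final line 10: pos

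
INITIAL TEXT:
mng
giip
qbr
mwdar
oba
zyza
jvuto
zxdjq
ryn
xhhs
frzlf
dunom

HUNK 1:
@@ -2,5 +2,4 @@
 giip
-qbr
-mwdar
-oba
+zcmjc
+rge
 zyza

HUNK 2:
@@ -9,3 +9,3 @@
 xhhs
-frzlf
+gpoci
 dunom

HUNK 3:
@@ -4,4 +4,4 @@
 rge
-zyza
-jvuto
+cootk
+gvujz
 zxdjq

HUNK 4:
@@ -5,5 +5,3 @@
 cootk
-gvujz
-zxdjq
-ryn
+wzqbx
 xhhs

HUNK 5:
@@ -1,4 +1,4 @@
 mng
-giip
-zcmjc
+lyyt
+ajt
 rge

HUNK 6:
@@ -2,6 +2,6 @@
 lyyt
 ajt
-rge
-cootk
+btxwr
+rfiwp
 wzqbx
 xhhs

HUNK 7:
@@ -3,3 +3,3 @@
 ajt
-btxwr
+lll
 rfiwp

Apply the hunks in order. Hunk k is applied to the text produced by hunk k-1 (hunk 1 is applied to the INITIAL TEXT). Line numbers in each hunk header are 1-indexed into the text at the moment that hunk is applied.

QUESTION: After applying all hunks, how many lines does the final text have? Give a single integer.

Answer: 9

Derivation:
Hunk 1: at line 2 remove [qbr,mwdar,oba] add [zcmjc,rge] -> 11 lines: mng giip zcmjc rge zyza jvuto zxdjq ryn xhhs frzlf dunom
Hunk 2: at line 9 remove [frzlf] add [gpoci] -> 11 lines: mng giip zcmjc rge zyza jvuto zxdjq ryn xhhs gpoci dunom
Hunk 3: at line 4 remove [zyza,jvuto] add [cootk,gvujz] -> 11 lines: mng giip zcmjc rge cootk gvujz zxdjq ryn xhhs gpoci dunom
Hunk 4: at line 5 remove [gvujz,zxdjq,ryn] add [wzqbx] -> 9 lines: mng giip zcmjc rge cootk wzqbx xhhs gpoci dunom
Hunk 5: at line 1 remove [giip,zcmjc] add [lyyt,ajt] -> 9 lines: mng lyyt ajt rge cootk wzqbx xhhs gpoci dunom
Hunk 6: at line 2 remove [rge,cootk] add [btxwr,rfiwp] -> 9 lines: mng lyyt ajt btxwr rfiwp wzqbx xhhs gpoci dunom
Hunk 7: at line 3 remove [btxwr] add [lll] -> 9 lines: mng lyyt ajt lll rfiwp wzqbx xhhs gpoci dunom
Final line count: 9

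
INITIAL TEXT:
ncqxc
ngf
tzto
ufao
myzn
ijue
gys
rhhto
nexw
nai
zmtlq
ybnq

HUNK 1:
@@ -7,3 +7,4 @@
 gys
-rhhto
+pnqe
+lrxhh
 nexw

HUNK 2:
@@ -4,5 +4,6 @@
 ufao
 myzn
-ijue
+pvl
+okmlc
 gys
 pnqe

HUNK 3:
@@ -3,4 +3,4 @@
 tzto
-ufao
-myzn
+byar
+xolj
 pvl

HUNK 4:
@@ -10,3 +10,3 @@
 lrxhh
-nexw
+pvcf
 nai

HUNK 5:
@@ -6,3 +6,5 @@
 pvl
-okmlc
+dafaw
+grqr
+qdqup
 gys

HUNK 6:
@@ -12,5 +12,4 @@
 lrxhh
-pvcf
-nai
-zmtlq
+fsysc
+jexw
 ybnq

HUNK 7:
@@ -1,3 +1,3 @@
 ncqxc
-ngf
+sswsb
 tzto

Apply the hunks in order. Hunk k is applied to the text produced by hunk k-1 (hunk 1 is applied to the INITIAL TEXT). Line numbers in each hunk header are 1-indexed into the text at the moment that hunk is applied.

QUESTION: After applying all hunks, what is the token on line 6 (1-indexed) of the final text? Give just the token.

Hunk 1: at line 7 remove [rhhto] add [pnqe,lrxhh] -> 13 lines: ncqxc ngf tzto ufao myzn ijue gys pnqe lrxhh nexw nai zmtlq ybnq
Hunk 2: at line 4 remove [ijue] add [pvl,okmlc] -> 14 lines: ncqxc ngf tzto ufao myzn pvl okmlc gys pnqe lrxhh nexw nai zmtlq ybnq
Hunk 3: at line 3 remove [ufao,myzn] add [byar,xolj] -> 14 lines: ncqxc ngf tzto byar xolj pvl okmlc gys pnqe lrxhh nexw nai zmtlq ybnq
Hunk 4: at line 10 remove [nexw] add [pvcf] -> 14 lines: ncqxc ngf tzto byar xolj pvl okmlc gys pnqe lrxhh pvcf nai zmtlq ybnq
Hunk 5: at line 6 remove [okmlc] add [dafaw,grqr,qdqup] -> 16 lines: ncqxc ngf tzto byar xolj pvl dafaw grqr qdqup gys pnqe lrxhh pvcf nai zmtlq ybnq
Hunk 6: at line 12 remove [pvcf,nai,zmtlq] add [fsysc,jexw] -> 15 lines: ncqxc ngf tzto byar xolj pvl dafaw grqr qdqup gys pnqe lrxhh fsysc jexw ybnq
Hunk 7: at line 1 remove [ngf] add [sswsb] -> 15 lines: ncqxc sswsb tzto byar xolj pvl dafaw grqr qdqup gys pnqe lrxhh fsysc jexw ybnq
Final line 6: pvl

Answer: pvl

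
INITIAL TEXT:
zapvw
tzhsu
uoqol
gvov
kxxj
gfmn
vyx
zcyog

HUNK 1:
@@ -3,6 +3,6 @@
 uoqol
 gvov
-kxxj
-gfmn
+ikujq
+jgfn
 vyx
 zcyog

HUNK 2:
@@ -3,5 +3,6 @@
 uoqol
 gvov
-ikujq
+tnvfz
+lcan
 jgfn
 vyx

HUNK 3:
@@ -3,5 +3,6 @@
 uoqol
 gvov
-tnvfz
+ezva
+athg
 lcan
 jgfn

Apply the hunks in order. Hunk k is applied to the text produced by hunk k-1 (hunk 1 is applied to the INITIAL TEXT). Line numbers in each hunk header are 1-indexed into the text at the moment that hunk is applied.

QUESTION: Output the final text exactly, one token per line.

Answer: zapvw
tzhsu
uoqol
gvov
ezva
athg
lcan
jgfn
vyx
zcyog

Derivation:
Hunk 1: at line 3 remove [kxxj,gfmn] add [ikujq,jgfn] -> 8 lines: zapvw tzhsu uoqol gvov ikujq jgfn vyx zcyog
Hunk 2: at line 3 remove [ikujq] add [tnvfz,lcan] -> 9 lines: zapvw tzhsu uoqol gvov tnvfz lcan jgfn vyx zcyog
Hunk 3: at line 3 remove [tnvfz] add [ezva,athg] -> 10 lines: zapvw tzhsu uoqol gvov ezva athg lcan jgfn vyx zcyog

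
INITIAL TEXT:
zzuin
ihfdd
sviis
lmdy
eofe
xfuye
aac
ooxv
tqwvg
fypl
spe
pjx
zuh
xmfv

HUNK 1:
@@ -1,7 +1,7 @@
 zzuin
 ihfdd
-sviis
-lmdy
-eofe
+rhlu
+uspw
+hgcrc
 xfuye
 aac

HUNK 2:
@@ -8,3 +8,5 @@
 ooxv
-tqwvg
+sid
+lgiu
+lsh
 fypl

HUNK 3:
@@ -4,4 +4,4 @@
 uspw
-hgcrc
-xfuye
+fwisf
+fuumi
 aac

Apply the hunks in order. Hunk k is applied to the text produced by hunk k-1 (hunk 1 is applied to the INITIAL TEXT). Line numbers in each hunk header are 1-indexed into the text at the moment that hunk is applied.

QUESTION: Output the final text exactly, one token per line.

Hunk 1: at line 1 remove [sviis,lmdy,eofe] add [rhlu,uspw,hgcrc] -> 14 lines: zzuin ihfdd rhlu uspw hgcrc xfuye aac ooxv tqwvg fypl spe pjx zuh xmfv
Hunk 2: at line 8 remove [tqwvg] add [sid,lgiu,lsh] -> 16 lines: zzuin ihfdd rhlu uspw hgcrc xfuye aac ooxv sid lgiu lsh fypl spe pjx zuh xmfv
Hunk 3: at line 4 remove [hgcrc,xfuye] add [fwisf,fuumi] -> 16 lines: zzuin ihfdd rhlu uspw fwisf fuumi aac ooxv sid lgiu lsh fypl spe pjx zuh xmfv

Answer: zzuin
ihfdd
rhlu
uspw
fwisf
fuumi
aac
ooxv
sid
lgiu
lsh
fypl
spe
pjx
zuh
xmfv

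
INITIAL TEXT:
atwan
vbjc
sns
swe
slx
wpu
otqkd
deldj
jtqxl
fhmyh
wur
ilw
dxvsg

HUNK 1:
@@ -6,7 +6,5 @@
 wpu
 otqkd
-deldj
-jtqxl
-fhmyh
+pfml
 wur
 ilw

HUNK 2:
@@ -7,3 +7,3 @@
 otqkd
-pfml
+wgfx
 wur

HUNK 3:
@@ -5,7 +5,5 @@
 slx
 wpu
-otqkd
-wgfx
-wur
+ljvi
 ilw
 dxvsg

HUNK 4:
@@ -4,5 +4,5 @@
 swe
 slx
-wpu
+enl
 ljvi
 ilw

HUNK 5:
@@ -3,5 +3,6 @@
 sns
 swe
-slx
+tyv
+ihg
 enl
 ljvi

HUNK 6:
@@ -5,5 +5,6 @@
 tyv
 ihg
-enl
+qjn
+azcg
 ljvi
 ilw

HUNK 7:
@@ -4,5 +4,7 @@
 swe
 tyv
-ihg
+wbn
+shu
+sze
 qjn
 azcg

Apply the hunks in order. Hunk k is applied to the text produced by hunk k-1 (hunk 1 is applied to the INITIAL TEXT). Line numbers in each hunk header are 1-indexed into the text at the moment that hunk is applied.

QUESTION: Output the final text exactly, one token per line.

Answer: atwan
vbjc
sns
swe
tyv
wbn
shu
sze
qjn
azcg
ljvi
ilw
dxvsg

Derivation:
Hunk 1: at line 6 remove [deldj,jtqxl,fhmyh] add [pfml] -> 11 lines: atwan vbjc sns swe slx wpu otqkd pfml wur ilw dxvsg
Hunk 2: at line 7 remove [pfml] add [wgfx] -> 11 lines: atwan vbjc sns swe slx wpu otqkd wgfx wur ilw dxvsg
Hunk 3: at line 5 remove [otqkd,wgfx,wur] add [ljvi] -> 9 lines: atwan vbjc sns swe slx wpu ljvi ilw dxvsg
Hunk 4: at line 4 remove [wpu] add [enl] -> 9 lines: atwan vbjc sns swe slx enl ljvi ilw dxvsg
Hunk 5: at line 3 remove [slx] add [tyv,ihg] -> 10 lines: atwan vbjc sns swe tyv ihg enl ljvi ilw dxvsg
Hunk 6: at line 5 remove [enl] add [qjn,azcg] -> 11 lines: atwan vbjc sns swe tyv ihg qjn azcg ljvi ilw dxvsg
Hunk 7: at line 4 remove [ihg] add [wbn,shu,sze] -> 13 lines: atwan vbjc sns swe tyv wbn shu sze qjn azcg ljvi ilw dxvsg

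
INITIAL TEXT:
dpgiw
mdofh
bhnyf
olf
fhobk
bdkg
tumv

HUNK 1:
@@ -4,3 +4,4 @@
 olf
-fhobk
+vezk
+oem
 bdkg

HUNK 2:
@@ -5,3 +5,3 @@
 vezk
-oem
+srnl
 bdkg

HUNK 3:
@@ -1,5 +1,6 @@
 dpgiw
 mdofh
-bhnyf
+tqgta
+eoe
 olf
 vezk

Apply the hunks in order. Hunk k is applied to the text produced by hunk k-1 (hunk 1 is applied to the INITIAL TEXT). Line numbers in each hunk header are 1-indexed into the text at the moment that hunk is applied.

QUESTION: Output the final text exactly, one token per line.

Hunk 1: at line 4 remove [fhobk] add [vezk,oem] -> 8 lines: dpgiw mdofh bhnyf olf vezk oem bdkg tumv
Hunk 2: at line 5 remove [oem] add [srnl] -> 8 lines: dpgiw mdofh bhnyf olf vezk srnl bdkg tumv
Hunk 3: at line 1 remove [bhnyf] add [tqgta,eoe] -> 9 lines: dpgiw mdofh tqgta eoe olf vezk srnl bdkg tumv

Answer: dpgiw
mdofh
tqgta
eoe
olf
vezk
srnl
bdkg
tumv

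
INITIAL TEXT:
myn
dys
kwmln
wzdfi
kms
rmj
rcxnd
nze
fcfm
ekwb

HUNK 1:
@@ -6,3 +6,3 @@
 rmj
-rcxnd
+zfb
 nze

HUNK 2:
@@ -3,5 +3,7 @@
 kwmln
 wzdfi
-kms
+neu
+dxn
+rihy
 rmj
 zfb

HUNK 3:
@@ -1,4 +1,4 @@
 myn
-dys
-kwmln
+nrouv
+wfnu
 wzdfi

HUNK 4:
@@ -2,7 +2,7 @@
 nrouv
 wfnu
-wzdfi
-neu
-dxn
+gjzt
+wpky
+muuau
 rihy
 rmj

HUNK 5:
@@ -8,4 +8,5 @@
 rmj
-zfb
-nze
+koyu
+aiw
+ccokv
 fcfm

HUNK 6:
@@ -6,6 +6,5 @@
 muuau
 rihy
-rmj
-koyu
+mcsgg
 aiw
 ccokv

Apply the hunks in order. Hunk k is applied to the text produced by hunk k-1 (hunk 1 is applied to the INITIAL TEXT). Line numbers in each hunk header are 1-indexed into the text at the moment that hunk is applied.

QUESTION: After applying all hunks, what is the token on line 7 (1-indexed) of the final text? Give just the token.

Answer: rihy

Derivation:
Hunk 1: at line 6 remove [rcxnd] add [zfb] -> 10 lines: myn dys kwmln wzdfi kms rmj zfb nze fcfm ekwb
Hunk 2: at line 3 remove [kms] add [neu,dxn,rihy] -> 12 lines: myn dys kwmln wzdfi neu dxn rihy rmj zfb nze fcfm ekwb
Hunk 3: at line 1 remove [dys,kwmln] add [nrouv,wfnu] -> 12 lines: myn nrouv wfnu wzdfi neu dxn rihy rmj zfb nze fcfm ekwb
Hunk 4: at line 2 remove [wzdfi,neu,dxn] add [gjzt,wpky,muuau] -> 12 lines: myn nrouv wfnu gjzt wpky muuau rihy rmj zfb nze fcfm ekwb
Hunk 5: at line 8 remove [zfb,nze] add [koyu,aiw,ccokv] -> 13 lines: myn nrouv wfnu gjzt wpky muuau rihy rmj koyu aiw ccokv fcfm ekwb
Hunk 6: at line 6 remove [rmj,koyu] add [mcsgg] -> 12 lines: myn nrouv wfnu gjzt wpky muuau rihy mcsgg aiw ccokv fcfm ekwb
Final line 7: rihy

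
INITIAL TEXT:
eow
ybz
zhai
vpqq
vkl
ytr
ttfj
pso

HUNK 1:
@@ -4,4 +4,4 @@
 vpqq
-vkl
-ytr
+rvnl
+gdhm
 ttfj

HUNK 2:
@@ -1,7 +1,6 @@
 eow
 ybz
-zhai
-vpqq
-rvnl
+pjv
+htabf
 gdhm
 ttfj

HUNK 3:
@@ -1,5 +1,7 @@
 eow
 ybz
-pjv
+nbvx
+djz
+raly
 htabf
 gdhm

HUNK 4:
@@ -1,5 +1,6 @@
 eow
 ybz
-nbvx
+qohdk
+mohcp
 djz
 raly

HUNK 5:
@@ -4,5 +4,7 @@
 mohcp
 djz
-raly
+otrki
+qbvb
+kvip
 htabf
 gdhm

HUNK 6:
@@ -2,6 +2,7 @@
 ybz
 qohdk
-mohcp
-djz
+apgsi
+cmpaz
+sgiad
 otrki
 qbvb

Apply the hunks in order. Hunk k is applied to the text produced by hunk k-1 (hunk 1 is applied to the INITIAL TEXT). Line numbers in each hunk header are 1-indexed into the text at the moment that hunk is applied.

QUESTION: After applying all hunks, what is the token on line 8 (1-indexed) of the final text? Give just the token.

Answer: qbvb

Derivation:
Hunk 1: at line 4 remove [vkl,ytr] add [rvnl,gdhm] -> 8 lines: eow ybz zhai vpqq rvnl gdhm ttfj pso
Hunk 2: at line 1 remove [zhai,vpqq,rvnl] add [pjv,htabf] -> 7 lines: eow ybz pjv htabf gdhm ttfj pso
Hunk 3: at line 1 remove [pjv] add [nbvx,djz,raly] -> 9 lines: eow ybz nbvx djz raly htabf gdhm ttfj pso
Hunk 4: at line 1 remove [nbvx] add [qohdk,mohcp] -> 10 lines: eow ybz qohdk mohcp djz raly htabf gdhm ttfj pso
Hunk 5: at line 4 remove [raly] add [otrki,qbvb,kvip] -> 12 lines: eow ybz qohdk mohcp djz otrki qbvb kvip htabf gdhm ttfj pso
Hunk 6: at line 2 remove [mohcp,djz] add [apgsi,cmpaz,sgiad] -> 13 lines: eow ybz qohdk apgsi cmpaz sgiad otrki qbvb kvip htabf gdhm ttfj pso
Final line 8: qbvb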